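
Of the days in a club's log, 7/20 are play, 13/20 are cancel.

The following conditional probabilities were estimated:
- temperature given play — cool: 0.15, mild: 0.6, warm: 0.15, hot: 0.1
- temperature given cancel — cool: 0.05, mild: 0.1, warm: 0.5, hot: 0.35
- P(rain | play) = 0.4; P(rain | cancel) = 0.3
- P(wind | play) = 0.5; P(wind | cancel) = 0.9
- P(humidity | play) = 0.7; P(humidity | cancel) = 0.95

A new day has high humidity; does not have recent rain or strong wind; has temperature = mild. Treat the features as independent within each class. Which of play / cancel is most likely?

play

play: 0.35 × 0.6 × (1−0.4) × (1−0.5) × 0.7 = 0.0441
cancel: 0.65 × 0.1 × (1−0.3) × (1−0.9) × 0.95 = 0.0043225
Highest score → play.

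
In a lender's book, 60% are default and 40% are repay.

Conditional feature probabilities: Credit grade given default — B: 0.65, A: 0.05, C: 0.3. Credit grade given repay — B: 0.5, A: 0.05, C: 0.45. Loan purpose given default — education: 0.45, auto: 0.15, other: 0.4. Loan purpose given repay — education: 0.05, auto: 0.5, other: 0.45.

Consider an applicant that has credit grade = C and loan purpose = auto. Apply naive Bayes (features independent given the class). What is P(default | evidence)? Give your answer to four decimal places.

0.2308

default: 0.6 × 0.3 × 0.15 = 0.027
repay: 0.4 × 0.45 × 0.5 = 0.09
P(default | x) = 0.027 / 0.117 ≈ 0.2308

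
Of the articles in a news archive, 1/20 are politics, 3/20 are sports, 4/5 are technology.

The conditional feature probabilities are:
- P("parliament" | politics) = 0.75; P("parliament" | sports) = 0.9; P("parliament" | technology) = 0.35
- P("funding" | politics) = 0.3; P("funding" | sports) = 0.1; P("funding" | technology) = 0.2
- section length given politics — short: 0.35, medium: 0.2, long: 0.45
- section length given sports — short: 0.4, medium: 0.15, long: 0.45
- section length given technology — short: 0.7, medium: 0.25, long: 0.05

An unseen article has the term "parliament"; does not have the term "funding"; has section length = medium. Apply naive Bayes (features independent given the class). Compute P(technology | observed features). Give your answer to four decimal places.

politics: 0.05 × 0.75 × (1−0.3) × 0.2 = 0.00525
sports: 0.15 × 0.9 × (1−0.1) × 0.15 = 0.018225
technology: 0.8 × 0.35 × (1−0.2) × 0.25 = 0.056
P(technology | x) = 0.056 / 0.079475 ≈ 0.7046

0.7046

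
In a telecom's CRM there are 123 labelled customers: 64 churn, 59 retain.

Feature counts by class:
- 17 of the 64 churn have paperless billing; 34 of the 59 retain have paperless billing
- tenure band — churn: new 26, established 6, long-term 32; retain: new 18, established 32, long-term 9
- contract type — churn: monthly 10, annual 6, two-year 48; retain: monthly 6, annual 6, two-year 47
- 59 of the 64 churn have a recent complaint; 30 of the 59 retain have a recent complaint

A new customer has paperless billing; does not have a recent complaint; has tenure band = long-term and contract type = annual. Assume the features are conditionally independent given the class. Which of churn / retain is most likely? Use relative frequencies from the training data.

retain

churn: (64/123) × (17/64) × (32/64) × (6/64) × (5/64) ≈ 0.000506145
retain: (59/123) × (34/59) × (9/59) × (6/59) × (29/59) ≈ 0.0021077
Highest score → retain.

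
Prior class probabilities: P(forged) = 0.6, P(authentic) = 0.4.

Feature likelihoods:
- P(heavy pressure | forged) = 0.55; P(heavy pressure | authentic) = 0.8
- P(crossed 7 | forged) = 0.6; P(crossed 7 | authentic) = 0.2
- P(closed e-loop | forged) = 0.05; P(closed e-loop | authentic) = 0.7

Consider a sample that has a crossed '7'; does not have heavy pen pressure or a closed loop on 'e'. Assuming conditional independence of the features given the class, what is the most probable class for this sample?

forged: 0.6 × (1−0.55) × 0.6 × (1−0.05) = 0.1539
authentic: 0.4 × (1−0.8) × 0.2 × (1−0.7) = 0.0048
Highest score → forged.

forged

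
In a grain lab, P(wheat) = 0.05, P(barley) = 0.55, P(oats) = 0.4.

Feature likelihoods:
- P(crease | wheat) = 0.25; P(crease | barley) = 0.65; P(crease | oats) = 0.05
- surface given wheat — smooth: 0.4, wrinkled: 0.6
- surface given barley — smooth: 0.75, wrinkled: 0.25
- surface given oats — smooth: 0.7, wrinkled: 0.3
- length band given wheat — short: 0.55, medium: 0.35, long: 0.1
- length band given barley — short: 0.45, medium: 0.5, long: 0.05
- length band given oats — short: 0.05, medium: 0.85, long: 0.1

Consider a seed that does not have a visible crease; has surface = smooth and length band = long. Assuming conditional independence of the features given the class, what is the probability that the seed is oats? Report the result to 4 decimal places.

0.7531

wheat: 0.05 × (1−0.25) × 0.4 × 0.1 = 0.0015
barley: 0.55 × (1−0.65) × 0.75 × 0.05 = 0.00721875
oats: 0.4 × (1−0.05) × 0.7 × 0.1 = 0.0266
P(oats | x) = 0.0266 / 0.03531875 ≈ 0.7531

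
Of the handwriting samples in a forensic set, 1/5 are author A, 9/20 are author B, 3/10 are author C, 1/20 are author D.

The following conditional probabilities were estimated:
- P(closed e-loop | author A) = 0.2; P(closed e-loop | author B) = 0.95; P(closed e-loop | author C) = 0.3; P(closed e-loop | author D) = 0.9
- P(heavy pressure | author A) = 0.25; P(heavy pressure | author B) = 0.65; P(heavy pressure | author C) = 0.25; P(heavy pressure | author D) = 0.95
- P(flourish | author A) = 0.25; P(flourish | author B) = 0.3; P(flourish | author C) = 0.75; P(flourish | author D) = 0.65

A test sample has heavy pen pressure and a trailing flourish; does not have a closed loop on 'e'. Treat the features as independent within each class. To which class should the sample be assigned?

author A: 0.2 × (1−0.2) × 0.25 × 0.25 = 0.01
author B: 0.45 × (1−0.95) × 0.65 × 0.3 = 0.0043875
author C: 0.3 × (1−0.3) × 0.25 × 0.75 = 0.039375
author D: 0.05 × (1−0.9) × 0.95 × 0.65 = 0.0030875
Highest score → author C.

author C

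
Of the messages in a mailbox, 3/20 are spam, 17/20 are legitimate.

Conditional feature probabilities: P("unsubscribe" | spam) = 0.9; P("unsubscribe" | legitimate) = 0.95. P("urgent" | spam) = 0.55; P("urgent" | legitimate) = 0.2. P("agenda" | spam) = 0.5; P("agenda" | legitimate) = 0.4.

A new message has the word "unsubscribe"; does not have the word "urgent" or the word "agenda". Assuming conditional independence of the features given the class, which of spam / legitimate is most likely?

spam: 0.15 × 0.9 × (1−0.55) × (1−0.5) = 0.030375
legitimate: 0.85 × 0.95 × (1−0.2) × (1−0.4) = 0.3876
Highest score → legitimate.

legitimate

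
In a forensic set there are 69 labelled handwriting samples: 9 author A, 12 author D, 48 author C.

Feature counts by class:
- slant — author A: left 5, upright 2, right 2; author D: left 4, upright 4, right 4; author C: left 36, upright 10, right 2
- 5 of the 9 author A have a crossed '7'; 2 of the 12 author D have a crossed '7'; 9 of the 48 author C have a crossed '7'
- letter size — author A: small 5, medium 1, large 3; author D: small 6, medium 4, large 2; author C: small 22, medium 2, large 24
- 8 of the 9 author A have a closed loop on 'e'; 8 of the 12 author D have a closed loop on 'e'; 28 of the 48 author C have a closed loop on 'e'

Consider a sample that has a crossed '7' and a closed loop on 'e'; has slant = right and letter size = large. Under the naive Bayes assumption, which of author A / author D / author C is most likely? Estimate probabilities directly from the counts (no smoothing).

author A

author A: (9/69) × (2/9) × (5/9) × (3/9) × (8/9) ≈ 0.00477128
author D: (12/69) × (4/12) × (2/12) × (2/12) × (8/12) ≈ 0.00107354
author C: (48/69) × (2/48) × (9/48) × (24/48) × (28/48) ≈ 0.00158514
Highest score → author A.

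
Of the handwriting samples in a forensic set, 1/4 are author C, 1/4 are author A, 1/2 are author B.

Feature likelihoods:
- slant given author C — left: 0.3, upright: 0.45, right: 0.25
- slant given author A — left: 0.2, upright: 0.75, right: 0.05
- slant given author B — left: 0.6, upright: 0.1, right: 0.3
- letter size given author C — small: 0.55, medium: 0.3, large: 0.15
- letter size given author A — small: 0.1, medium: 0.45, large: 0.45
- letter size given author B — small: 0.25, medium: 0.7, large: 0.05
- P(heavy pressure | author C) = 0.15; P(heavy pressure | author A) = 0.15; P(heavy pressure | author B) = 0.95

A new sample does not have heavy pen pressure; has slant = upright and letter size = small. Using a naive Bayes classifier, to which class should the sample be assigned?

author C

author C: 0.25 × 0.45 × 0.55 × (1−0.15) = 0.05259375
author A: 0.25 × 0.75 × 0.1 × (1−0.15) = 0.0159375
author B: 0.5 × 0.1 × 0.25 × (1−0.95) = 0.000625
Highest score → author C.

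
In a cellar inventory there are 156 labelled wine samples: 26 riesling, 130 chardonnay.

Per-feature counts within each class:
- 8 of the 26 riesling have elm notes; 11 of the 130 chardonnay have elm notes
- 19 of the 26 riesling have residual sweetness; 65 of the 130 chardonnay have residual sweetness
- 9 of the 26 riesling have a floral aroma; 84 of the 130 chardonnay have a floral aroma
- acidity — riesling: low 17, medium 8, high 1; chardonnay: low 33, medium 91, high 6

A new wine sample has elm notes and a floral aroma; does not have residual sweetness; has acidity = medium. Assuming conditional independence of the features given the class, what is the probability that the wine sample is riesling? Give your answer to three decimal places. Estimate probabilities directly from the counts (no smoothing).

0.084

riesling: (26/156) × (8/26) × (7/26) × (9/26) × (8/26) ≈ 0.00147054
chardonnay: (130/156) × (11/130) × (65/130) × (84/130) × (91/130) ≈ 0.0159467
P(riesling | x) = 0.00147054 / 0.01741724 ≈ 0.084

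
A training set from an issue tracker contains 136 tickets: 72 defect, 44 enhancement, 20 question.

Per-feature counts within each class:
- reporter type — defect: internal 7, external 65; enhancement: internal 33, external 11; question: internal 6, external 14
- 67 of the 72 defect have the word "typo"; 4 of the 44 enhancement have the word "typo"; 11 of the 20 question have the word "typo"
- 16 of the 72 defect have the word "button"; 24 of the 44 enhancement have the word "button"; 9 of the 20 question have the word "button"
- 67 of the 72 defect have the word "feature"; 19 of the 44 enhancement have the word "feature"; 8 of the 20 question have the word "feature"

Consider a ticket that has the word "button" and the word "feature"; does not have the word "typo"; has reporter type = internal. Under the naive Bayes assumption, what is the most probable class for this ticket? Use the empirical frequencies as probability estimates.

enhancement

defect: (72/136) × (7/72) × (5/72) × (16/72) × (67/72) ≈ 0.00073914
enhancement: (44/136) × (33/44) × (40/44) × (24/44) × (19/44) ≈ 0.0519567
question: (20/136) × (6/20) × (9/20) × (9/20) × (8/20) ≈ 0.00357353
Highest score → enhancement.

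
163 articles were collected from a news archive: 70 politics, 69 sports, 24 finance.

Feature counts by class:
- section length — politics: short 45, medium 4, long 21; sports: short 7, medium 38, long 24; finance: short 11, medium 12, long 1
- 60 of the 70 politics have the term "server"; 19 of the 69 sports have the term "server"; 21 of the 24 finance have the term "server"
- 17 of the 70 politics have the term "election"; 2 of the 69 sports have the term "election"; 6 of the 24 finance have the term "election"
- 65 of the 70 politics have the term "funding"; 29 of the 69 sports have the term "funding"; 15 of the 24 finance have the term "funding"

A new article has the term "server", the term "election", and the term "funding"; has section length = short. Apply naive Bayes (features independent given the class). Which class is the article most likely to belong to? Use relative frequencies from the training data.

politics

politics: (70/163) × (45/70) × (60/70) × (17/70) × (65/70) ≈ 0.0533635
sports: (69/163) × (7/69) × (19/69) × (2/69) × (29/69) ≈ 0.00014406
finance: (24/163) × (11/24) × (21/24) × (6/24) × (15/24) ≈ 0.00922642
Highest score → politics.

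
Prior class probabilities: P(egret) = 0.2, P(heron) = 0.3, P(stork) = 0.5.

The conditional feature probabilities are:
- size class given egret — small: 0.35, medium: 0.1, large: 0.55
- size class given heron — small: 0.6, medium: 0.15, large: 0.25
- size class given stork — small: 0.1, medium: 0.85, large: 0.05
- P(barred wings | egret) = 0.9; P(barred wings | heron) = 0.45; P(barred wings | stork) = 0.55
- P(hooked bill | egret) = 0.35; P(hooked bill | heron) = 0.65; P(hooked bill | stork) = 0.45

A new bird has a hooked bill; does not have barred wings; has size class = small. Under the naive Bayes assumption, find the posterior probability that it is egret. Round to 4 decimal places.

egret: 0.2 × 0.35 × (1−0.9) × 0.35 = 0.00245
heron: 0.3 × 0.6 × (1−0.45) × 0.65 = 0.06435
stork: 0.5 × 0.1 × (1−0.55) × 0.45 = 0.010125
P(egret | x) = 0.00245 / 0.076925 ≈ 0.0318

0.0318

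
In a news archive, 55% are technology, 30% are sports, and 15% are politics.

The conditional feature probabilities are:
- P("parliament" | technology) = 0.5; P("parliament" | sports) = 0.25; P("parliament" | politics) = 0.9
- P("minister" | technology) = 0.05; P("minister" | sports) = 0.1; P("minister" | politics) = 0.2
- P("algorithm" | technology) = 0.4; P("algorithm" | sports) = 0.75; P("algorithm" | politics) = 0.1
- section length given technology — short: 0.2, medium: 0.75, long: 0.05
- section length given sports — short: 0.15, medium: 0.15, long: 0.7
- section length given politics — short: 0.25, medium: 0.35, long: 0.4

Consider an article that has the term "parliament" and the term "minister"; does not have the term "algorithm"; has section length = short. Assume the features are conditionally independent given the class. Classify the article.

technology: 0.55 × 0.5 × 0.05 × (1−0.4) × 0.2 = 0.00165
sports: 0.3 × 0.25 × 0.1 × (1−0.75) × 0.15 = 0.00028125
politics: 0.15 × 0.9 × 0.2 × (1−0.1) × 0.25 = 0.006075
Highest score → politics.

politics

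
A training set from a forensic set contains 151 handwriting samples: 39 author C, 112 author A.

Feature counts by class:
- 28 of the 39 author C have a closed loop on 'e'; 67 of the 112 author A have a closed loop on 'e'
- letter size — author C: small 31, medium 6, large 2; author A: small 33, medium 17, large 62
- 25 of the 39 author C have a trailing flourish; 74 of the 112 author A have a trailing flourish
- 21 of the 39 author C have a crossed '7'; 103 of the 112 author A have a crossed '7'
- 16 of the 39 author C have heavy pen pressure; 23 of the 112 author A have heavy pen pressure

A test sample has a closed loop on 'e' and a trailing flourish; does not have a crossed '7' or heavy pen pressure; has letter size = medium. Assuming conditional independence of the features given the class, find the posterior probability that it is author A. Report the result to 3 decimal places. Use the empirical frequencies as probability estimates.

0.363

author C: (39/151) × (28/39) × (6/39) × (25/39) × (18/39) × (23/39) ≈ 0.00497753
author A: (112/151) × (67/112) × (17/112) × (74/112) × (9/112) × (89/112) ≈ 0.00284144
P(author A | x) = 0.00284144 / 0.00781897 ≈ 0.363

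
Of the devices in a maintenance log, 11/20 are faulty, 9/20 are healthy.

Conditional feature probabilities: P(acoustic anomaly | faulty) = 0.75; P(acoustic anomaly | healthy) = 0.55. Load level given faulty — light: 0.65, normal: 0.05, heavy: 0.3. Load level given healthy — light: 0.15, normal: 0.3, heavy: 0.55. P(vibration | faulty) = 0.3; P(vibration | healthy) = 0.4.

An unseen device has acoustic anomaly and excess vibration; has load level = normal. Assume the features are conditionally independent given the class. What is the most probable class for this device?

healthy

faulty: 0.55 × 0.75 × 0.05 × 0.3 = 0.0061875
healthy: 0.45 × 0.55 × 0.3 × 0.4 = 0.0297
Highest score → healthy.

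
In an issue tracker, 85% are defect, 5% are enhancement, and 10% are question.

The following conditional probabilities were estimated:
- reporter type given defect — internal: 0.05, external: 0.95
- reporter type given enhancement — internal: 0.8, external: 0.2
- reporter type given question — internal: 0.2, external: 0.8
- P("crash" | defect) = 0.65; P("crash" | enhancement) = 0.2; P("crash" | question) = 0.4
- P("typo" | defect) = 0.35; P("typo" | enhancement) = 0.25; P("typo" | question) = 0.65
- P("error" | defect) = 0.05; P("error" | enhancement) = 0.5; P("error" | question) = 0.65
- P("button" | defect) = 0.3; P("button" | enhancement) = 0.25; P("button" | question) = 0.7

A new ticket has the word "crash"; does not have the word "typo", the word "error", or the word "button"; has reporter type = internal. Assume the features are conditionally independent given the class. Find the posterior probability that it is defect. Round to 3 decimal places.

defect: 0.85 × 0.05 × 0.65 × (1−0.35) × (1−0.05) × (1−0.3) = 0.01194090625
enhancement: 0.05 × 0.8 × 0.2 × (1−0.25) × (1−0.5) × (1−0.25) = 0.00225
question: 0.1 × 0.2 × 0.4 × (1−0.65) × (1−0.65) × (1−0.7) = 0.000294
P(defect | x) = 0.01194090625 / 0.01448490625 ≈ 0.824

0.824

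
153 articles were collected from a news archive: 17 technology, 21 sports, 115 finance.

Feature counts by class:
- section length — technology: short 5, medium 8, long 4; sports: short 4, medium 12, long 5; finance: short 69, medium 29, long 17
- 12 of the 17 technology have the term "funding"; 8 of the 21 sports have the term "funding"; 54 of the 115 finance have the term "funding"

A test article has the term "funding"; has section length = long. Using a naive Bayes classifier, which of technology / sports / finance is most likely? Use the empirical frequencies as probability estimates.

finance

technology: (17/153) × (4/17) × (12/17) ≈ 0.0184544
sports: (21/153) × (5/21) × (8/21) ≈ 0.0124494
finance: (115/153) × (17/115) × (54/115) ≈ 0.0521739
Highest score → finance.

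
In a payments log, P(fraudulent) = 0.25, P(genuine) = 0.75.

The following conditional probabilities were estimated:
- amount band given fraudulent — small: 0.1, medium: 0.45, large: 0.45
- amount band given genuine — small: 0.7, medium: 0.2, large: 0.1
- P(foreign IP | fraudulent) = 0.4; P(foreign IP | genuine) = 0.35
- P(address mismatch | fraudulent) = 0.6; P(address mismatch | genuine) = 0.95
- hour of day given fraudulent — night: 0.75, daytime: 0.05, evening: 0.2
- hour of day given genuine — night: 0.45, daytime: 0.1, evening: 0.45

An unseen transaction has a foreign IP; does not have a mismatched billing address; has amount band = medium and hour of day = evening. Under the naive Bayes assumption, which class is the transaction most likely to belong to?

fraudulent: 0.25 × 0.45 × 0.4 × (1−0.6) × 0.2 = 0.0036
genuine: 0.75 × 0.2 × 0.35 × (1−0.95) × 0.45 = 0.00118125
Highest score → fraudulent.

fraudulent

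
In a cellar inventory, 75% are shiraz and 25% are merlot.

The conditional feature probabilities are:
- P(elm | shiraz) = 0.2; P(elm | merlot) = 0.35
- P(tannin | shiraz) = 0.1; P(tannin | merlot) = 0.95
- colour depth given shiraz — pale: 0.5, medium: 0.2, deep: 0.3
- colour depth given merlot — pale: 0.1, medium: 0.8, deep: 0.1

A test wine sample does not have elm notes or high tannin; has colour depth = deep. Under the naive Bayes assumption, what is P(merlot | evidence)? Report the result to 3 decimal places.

shiraz: 0.75 × (1−0.2) × (1−0.1) × 0.3 = 0.162
merlot: 0.25 × (1−0.35) × (1−0.95) × 0.1 = 0.0008125
P(merlot | x) = 0.0008125 / 0.1628125 ≈ 0.005

0.005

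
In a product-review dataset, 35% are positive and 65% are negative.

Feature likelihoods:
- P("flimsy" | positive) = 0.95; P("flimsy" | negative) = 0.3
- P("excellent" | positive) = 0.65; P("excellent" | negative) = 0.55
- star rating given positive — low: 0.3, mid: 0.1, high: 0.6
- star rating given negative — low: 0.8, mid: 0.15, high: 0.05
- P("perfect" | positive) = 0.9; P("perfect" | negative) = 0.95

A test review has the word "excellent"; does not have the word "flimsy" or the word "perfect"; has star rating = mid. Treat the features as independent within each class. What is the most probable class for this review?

positive: 0.35 × (1−0.95) × 0.65 × 0.1 × (1−0.9) = 0.00011375
negative: 0.65 × (1−0.3) × 0.55 × 0.15 × (1−0.95) = 0.001876875
Highest score → negative.

negative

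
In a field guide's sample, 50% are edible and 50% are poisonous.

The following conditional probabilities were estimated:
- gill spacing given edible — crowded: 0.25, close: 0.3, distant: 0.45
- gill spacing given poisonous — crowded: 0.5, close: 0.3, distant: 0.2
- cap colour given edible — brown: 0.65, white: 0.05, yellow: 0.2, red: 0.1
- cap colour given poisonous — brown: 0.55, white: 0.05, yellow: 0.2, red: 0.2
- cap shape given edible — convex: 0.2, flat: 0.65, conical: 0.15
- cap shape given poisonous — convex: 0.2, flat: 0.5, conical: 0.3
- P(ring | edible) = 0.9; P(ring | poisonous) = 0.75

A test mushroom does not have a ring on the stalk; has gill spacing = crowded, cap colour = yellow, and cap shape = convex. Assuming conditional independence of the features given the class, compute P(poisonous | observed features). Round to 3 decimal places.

edible: 0.5 × 0.25 × 0.2 × 0.2 × (1−0.9) = 0.0005
poisonous: 0.5 × 0.5 × 0.2 × 0.2 × (1−0.75) = 0.0025
P(poisonous | x) = 0.0025 / 0.003 ≈ 0.833

0.833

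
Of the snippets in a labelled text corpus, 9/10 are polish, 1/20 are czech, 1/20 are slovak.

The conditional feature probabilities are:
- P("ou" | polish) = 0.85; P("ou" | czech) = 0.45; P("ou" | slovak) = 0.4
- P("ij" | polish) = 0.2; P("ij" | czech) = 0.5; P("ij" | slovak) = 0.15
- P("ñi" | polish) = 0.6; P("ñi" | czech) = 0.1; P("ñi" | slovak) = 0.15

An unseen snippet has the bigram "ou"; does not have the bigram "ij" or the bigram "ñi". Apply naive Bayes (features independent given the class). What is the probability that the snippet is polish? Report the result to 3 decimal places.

polish: 0.9 × 0.85 × (1−0.2) × (1−0.6) = 0.2448
czech: 0.05 × 0.45 × (1−0.5) × (1−0.1) = 0.010125
slovak: 0.05 × 0.4 × (1−0.15) × (1−0.15) = 0.01445
P(polish | x) = 0.2448 / 0.269375 ≈ 0.909

0.909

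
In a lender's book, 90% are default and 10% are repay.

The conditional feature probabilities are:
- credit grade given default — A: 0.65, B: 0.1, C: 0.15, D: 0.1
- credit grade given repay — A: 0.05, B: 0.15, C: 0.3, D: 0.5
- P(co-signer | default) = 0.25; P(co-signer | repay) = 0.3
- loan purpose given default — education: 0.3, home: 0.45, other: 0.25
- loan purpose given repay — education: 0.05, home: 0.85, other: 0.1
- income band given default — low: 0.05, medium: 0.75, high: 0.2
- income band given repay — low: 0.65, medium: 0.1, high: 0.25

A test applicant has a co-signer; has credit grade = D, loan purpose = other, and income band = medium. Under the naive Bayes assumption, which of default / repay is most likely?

default: 0.9 × 0.1 × 0.25 × 0.25 × 0.75 = 0.00421875
repay: 0.1 × 0.5 × 0.3 × 0.1 × 0.1 = 0.00015
Highest score → default.

default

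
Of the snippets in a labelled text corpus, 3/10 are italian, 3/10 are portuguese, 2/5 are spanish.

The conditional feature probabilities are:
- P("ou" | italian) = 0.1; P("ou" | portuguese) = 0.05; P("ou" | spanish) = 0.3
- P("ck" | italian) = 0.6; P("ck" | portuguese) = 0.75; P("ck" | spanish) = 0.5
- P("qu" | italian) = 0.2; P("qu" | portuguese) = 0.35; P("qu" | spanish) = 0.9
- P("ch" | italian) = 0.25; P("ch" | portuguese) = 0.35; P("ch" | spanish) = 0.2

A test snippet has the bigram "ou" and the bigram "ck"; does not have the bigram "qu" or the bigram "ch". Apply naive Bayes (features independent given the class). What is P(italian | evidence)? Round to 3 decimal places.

italian: 0.3 × 0.1 × 0.6 × (1−0.2) × (1−0.25) = 0.0108
portuguese: 0.3 × 0.05 × 0.75 × (1−0.35) × (1−0.35) = 0.004753125
spanish: 0.4 × 0.3 × 0.5 × (1−0.9) × (1−0.2) = 0.0048
P(italian | x) = 0.0108 / 0.020353125 ≈ 0.531

0.531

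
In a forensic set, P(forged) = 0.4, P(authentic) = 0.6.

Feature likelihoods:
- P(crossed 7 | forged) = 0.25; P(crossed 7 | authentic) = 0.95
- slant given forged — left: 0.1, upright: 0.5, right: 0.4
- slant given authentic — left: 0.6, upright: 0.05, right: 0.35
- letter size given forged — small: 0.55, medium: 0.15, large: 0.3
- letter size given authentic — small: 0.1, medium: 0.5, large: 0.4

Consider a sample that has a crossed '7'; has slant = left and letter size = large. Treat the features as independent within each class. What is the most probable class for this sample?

forged: 0.4 × 0.25 × 0.1 × 0.3 = 0.003
authentic: 0.6 × 0.95 × 0.6 × 0.4 = 0.1368
Highest score → authentic.

authentic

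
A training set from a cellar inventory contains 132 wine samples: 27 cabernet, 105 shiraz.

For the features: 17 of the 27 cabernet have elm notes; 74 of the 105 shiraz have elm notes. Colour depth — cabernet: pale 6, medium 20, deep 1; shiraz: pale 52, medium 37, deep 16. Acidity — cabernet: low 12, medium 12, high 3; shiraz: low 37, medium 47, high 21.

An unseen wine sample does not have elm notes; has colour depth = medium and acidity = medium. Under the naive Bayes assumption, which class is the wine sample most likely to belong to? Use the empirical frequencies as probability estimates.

shiraz

cabernet: (27/132) × (10/27) × (20/27) × (12/27) ≈ 0.0249408
shiraz: (105/132) × (31/105) × (37/105) × (47/105) ≈ 0.0370432
Highest score → shiraz.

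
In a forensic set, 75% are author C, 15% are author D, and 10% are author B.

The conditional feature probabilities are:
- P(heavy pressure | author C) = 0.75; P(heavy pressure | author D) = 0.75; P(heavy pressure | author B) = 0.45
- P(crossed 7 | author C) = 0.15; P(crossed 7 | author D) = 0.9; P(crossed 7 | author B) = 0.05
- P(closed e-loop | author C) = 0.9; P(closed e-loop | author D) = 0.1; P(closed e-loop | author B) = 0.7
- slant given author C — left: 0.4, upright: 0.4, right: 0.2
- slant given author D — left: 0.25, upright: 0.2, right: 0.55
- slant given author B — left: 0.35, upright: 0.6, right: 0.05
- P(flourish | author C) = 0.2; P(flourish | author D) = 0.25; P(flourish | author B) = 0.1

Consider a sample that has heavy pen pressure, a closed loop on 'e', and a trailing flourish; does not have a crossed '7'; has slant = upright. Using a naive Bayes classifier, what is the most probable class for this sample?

author C: 0.75 × 0.75 × (1−0.15) × 0.9 × 0.4 × 0.2 = 0.034425
author D: 0.15 × 0.75 × (1−0.9) × 0.1 × 0.2 × 0.25 = 0.00005625
author B: 0.1 × 0.45 × (1−0.05) × 0.7 × 0.6 × 0.1 = 0.0017955
Highest score → author C.

author C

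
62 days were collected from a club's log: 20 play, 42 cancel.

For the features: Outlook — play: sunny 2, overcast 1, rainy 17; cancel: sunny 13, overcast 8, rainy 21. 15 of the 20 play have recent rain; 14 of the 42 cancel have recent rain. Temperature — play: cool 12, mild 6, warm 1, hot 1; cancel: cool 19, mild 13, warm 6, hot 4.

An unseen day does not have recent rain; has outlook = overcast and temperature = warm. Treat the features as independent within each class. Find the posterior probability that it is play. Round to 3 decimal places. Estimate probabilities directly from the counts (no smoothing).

0.016

play: (20/62) × (1/20) × (5/20) × (1/20) ≈ 0.000201613
cancel: (42/62) × (8/42) × (28/42) × (6/42) ≈ 0.0122888
P(play | x) = 0.000201613 / 0.012490413 ≈ 0.016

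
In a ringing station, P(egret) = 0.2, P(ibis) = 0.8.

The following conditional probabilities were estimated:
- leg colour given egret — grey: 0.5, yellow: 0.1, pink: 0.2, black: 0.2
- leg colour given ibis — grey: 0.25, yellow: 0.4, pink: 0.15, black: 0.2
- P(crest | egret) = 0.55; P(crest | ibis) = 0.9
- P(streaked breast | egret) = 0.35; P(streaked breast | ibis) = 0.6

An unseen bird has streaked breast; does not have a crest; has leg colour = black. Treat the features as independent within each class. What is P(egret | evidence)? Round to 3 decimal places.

egret: 0.2 × 0.2 × (1−0.55) × 0.35 = 0.0063
ibis: 0.8 × 0.2 × (1−0.9) × 0.6 = 0.0096
P(egret | x) = 0.0063 / 0.0159 ≈ 0.396

0.396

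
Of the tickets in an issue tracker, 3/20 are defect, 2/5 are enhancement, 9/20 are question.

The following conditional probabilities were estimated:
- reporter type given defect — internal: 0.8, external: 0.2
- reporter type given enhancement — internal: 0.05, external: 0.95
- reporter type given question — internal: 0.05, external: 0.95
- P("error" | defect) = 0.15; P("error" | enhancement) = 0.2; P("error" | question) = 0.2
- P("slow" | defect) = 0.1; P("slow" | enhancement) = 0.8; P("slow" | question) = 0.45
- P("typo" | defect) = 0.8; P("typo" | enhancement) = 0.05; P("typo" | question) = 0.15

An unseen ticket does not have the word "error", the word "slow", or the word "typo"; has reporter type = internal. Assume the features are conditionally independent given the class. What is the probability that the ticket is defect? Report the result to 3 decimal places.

0.616

defect: 0.15 × 0.8 × (1−0.15) × (1−0.1) × (1−0.8) = 0.01836
enhancement: 0.4 × 0.05 × (1−0.2) × (1−0.8) × (1−0.05) = 0.00304
question: 0.45 × 0.05 × (1−0.2) × (1−0.45) × (1−0.15) = 0.008415
P(defect | x) = 0.01836 / 0.029815 ≈ 0.616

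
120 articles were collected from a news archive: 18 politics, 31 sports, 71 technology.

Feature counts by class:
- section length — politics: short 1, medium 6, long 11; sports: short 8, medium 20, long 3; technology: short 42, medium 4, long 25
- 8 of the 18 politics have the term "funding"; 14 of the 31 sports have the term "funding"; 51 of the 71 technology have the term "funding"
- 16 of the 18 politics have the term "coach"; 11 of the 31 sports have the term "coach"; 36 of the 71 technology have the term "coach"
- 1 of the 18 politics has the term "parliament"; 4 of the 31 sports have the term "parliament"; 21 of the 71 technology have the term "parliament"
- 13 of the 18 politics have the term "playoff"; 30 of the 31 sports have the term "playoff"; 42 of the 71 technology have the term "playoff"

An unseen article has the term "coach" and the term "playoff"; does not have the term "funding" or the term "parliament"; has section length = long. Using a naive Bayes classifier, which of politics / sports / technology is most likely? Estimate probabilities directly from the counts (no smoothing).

politics: (18/120) × (11/18) × (10/18) × (16/18) × (17/18) × (13/18) ≈ 0.0308769
sports: (31/120) × (3/31) × (17/31) × (11/31) × (27/31) × (30/31) ≈ 0.00410034
technology: (71/120) × (25/71) × (20/71) × (36/71) × (50/71) × (42/71) ≈ 0.0123959
Highest score → politics.

politics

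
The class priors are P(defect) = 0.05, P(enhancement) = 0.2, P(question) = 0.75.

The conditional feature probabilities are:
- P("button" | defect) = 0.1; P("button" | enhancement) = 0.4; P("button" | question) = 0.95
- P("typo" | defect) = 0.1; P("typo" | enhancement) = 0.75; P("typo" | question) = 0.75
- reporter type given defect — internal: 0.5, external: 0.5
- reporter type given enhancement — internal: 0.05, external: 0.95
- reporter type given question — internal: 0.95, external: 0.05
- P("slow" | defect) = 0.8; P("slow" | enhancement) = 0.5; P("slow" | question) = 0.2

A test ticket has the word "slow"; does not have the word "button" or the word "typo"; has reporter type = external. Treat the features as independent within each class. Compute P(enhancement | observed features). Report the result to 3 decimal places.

0.467

defect: 0.05 × (1−0.1) × (1−0.1) × 0.5 × 0.8 = 0.0162
enhancement: 0.2 × (1−0.4) × (1−0.75) × 0.95 × 0.5 = 0.01425
question: 0.75 × (1−0.95) × (1−0.75) × 0.05 × 0.2 = 0.00009375
P(enhancement | x) = 0.01425 / 0.03054375 ≈ 0.467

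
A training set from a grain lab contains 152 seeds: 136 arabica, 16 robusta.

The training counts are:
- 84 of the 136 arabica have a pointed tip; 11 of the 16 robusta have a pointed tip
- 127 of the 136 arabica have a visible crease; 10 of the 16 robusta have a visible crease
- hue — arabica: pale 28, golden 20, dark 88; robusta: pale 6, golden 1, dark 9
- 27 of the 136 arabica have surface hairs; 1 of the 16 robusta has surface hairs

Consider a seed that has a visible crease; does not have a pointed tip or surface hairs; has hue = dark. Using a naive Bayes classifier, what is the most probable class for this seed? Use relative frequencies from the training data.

arabica: (136/152) × (52/136) × (127/136) × (88/136) × (109/136) ≈ 0.165675
robusta: (16/152) × (5/16) × (10/16) × (9/16) × (15/16) ≈ 0.0108418
Highest score → arabica.

arabica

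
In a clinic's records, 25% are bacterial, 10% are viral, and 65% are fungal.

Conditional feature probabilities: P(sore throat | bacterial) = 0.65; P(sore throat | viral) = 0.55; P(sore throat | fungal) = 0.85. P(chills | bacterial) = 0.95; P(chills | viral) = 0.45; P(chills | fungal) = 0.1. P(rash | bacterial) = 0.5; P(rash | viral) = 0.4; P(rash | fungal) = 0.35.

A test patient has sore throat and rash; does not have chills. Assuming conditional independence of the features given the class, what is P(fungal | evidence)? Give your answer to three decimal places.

bacterial: 0.25 × 0.65 × (1−0.95) × 0.5 = 0.0040625
viral: 0.1 × 0.55 × (1−0.45) × 0.4 = 0.0121
fungal: 0.65 × 0.85 × (1−0.1) × 0.35 = 0.1740375
P(fungal | x) = 0.1740375 / 0.1902 ≈ 0.915

0.915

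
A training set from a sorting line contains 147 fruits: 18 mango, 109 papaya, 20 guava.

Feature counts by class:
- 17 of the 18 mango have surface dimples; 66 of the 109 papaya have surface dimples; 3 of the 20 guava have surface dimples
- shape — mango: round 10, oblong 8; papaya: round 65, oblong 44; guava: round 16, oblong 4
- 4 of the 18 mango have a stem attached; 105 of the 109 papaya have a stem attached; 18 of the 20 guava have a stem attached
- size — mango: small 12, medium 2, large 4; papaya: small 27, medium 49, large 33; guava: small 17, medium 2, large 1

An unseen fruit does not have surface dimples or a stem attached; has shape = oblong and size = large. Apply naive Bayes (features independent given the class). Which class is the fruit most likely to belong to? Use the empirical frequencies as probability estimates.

mango: (18/147) × (1/18) × (8/18) × (14/18) × (4/18) ≈ 0.000522568
papaya: (109/147) × (43/109) × (44/109) × (4/109) × (33/109) ≈ 0.00131189
guava: (20/147) × (17/20) × (4/20) × (2/20) × (1/20) ≈ 0.000115646
Highest score → papaya.

papaya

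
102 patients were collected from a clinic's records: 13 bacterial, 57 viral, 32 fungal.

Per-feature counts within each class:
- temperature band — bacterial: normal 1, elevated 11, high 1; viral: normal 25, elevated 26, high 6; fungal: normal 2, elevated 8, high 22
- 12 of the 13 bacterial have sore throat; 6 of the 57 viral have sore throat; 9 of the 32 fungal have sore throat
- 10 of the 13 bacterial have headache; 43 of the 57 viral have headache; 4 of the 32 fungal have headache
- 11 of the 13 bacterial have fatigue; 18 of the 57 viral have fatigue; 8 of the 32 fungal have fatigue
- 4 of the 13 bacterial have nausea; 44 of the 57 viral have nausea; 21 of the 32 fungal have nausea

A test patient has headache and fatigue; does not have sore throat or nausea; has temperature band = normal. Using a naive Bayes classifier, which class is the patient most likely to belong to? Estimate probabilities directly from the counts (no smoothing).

bacterial: (13/102) × (1/13) × (1/13) × (10/13) × (11/13) × (9/13) ≈ 0.00033983
viral: (57/102) × (25/57) × (51/57) × (43/57) × (18/57) × (13/57) ≈ 0.011915
fungal: (32/102) × (2/32) × (23/32) × (4/32) × (8/32) × (11/32) ≈ 0.000151391
Highest score → viral.

viral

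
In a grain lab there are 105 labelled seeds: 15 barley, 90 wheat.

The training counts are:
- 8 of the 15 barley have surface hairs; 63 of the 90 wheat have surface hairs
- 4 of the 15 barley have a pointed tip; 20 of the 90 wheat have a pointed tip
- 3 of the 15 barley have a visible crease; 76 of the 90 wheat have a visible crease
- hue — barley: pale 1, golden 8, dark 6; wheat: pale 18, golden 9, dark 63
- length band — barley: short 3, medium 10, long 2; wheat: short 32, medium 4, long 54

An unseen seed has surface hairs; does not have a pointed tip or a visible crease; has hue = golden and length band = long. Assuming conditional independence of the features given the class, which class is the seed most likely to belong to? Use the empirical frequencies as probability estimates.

wheat

barley: (15/105) × (8/15) × (11/15) × (12/15) × (8/15) × (2/15) ≈ 0.00317855
wheat: (90/105) × (63/90) × (70/90) × (14/90) × (9/90) × (54/90) ≈ 0.00435556
Highest score → wheat.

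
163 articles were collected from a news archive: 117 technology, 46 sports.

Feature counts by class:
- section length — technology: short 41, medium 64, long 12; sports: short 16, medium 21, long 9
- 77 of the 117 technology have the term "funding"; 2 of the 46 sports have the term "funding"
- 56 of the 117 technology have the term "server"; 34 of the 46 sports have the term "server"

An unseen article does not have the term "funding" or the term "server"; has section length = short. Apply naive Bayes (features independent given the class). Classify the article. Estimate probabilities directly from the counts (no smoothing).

technology

technology: (117/163) × (41/117) × (40/117) × (61/117) ≈ 0.0448347
sports: (46/163) × (16/46) × (44/46) × (12/46) ≈ 0.0244935
Highest score → technology.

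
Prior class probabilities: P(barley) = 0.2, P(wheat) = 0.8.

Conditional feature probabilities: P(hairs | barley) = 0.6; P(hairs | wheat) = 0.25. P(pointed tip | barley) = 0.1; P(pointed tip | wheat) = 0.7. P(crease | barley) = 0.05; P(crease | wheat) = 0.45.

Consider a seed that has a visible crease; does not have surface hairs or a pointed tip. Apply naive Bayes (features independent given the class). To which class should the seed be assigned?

wheat

barley: 0.2 × (1−0.6) × (1−0.1) × 0.05 = 0.0036
wheat: 0.8 × (1−0.25) × (1−0.7) × 0.45 = 0.081
Highest score → wheat.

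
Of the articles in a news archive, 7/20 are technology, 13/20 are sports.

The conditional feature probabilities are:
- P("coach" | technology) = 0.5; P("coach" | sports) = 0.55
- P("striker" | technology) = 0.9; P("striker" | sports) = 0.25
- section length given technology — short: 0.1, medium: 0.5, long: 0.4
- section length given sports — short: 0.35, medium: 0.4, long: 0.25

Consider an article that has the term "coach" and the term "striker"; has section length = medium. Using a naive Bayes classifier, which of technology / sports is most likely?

technology

technology: 0.35 × 0.5 × 0.9 × 0.5 = 0.07875
sports: 0.65 × 0.55 × 0.25 × 0.4 = 0.03575
Highest score → technology.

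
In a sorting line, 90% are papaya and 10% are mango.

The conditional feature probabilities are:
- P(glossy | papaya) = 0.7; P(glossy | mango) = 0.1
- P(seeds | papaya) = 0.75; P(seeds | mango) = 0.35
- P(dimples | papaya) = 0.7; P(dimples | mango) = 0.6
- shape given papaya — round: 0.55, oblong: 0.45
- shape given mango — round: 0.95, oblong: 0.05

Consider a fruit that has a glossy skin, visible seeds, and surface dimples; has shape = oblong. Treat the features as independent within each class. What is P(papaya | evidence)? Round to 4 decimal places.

0.9993

papaya: 0.9 × 0.7 × 0.75 × 0.7 × 0.45 = 0.1488375
mango: 0.1 × 0.1 × 0.35 × 0.6 × 0.05 = 0.000105
P(papaya | x) = 0.1488375 / 0.1489425 ≈ 0.9993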